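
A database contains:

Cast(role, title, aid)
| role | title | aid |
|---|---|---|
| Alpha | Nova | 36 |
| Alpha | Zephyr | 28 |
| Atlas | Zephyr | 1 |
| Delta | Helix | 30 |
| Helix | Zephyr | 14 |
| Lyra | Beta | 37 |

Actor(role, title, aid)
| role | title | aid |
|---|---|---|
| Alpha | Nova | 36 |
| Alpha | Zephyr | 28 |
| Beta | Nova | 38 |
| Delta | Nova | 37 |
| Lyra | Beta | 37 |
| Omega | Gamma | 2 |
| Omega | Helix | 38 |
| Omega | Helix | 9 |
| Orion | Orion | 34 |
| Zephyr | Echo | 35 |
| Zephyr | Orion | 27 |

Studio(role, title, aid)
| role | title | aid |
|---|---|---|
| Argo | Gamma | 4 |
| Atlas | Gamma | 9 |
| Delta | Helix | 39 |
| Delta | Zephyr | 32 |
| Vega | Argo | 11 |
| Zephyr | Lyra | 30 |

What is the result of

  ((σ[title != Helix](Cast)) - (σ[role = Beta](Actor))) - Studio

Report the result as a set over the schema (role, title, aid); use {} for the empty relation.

{(Alpha, Nova, 36), (Alpha, Zephyr, 28), (Atlas, Zephyr, 1), (Helix, Zephyr, 14), (Lyra, Beta, 37)}

Apply σ_{title != Helix}; surviving tuples: {(Alpha, Nova, 36), (Alpha, Zephyr, 28), (Atlas, Zephyr, 1), (Helix, Zephyr, 14), (Lyra, Beta, 37)}
Apply σ_{role = Beta}; surviving tuples: {(Beta, Nova, 38)}
Taking the difference: {(Alpha, Nova, 36), (Alpha, Zephyr, 28), (Atlas, Zephyr, 1), (Helix, Zephyr, 14), (Lyra, Beta, 37)}
Taking the difference: {(Alpha, Nova, 36), (Alpha, Zephyr, 28), (Atlas, Zephyr, 1), (Helix, Zephyr, 14), (Lyra, Beta, 37)}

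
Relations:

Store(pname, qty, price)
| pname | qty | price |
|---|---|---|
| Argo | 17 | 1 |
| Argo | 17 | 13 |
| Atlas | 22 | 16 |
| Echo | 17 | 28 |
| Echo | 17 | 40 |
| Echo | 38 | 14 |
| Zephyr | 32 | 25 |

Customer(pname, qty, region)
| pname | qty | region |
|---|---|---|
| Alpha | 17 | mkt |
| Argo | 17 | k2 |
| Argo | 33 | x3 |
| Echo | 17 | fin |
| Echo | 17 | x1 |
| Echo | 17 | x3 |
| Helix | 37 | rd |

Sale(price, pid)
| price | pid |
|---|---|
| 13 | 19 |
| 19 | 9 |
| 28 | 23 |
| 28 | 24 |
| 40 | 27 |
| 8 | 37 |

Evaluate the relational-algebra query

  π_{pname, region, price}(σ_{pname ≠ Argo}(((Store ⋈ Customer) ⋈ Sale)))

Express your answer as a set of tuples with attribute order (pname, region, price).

{(Echo, fin, 28), (Echo, fin, 40), (Echo, x1, 28), (Echo, x1, 40), (Echo, x3, 28), (Echo, x3, 40)}

Natural join on pname, qty: {(Argo, 17, 1, k2), (Argo, 17, 13, k2), (Echo, 17, 28, fin), (Echo, 17, 28, x1), (Echo, 17, 28, x3), (Echo, 17, 40, fin), (Echo, 17, 40, x1), (Echo, 17, 40, x3)}
Natural join on price: {(Argo, 17, 13, k2, 19), (Echo, 17, 28, fin, 23), (Echo, 17, 28, fin, 24), (Echo, 17, 28, x1, 23), (Echo, 17, 28, x1, 24), (Echo, 17, 28, x3, 23), (Echo, 17, 28, x3, 24), (Echo, 17, 40, fin, 27), (Echo, 17, 40, x1, 27), (Echo, 17, 40, x3, 27)}
Filtering on pname ≠ Argo leaves {(Echo, 17, 28, fin, 23), (Echo, 17, 28, fin, 24), (Echo, 17, 28, x1, 23), (Echo, 17, 28, x1, 24), (Echo, 17, 28, x3, 23), (Echo, 17, 28, x3, 24), (Echo, 17, 40, fin, 27), (Echo, 17, 40, x1, 27), (Echo, 17, 40, x3, 27)}.
Projecting to pname, region, price (3 duplicate(s) eliminated): {(Echo, fin, 28), (Echo, fin, 40), (Echo, x1, 28), (Echo, x1, 40), (Echo, x3, 28), (Echo, x3, 40)}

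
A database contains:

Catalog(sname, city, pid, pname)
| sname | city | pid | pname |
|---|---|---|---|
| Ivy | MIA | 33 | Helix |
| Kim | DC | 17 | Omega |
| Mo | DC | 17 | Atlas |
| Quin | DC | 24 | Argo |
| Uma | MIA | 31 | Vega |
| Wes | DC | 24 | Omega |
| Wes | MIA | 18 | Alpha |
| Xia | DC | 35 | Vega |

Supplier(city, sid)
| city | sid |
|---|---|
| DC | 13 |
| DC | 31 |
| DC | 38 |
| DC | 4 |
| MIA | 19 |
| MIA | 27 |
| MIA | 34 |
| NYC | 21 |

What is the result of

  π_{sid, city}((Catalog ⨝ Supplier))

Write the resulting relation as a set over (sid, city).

{(13, DC), (19, MIA), (27, MIA), (31, DC), (34, MIA), (38, DC), (4, DC)}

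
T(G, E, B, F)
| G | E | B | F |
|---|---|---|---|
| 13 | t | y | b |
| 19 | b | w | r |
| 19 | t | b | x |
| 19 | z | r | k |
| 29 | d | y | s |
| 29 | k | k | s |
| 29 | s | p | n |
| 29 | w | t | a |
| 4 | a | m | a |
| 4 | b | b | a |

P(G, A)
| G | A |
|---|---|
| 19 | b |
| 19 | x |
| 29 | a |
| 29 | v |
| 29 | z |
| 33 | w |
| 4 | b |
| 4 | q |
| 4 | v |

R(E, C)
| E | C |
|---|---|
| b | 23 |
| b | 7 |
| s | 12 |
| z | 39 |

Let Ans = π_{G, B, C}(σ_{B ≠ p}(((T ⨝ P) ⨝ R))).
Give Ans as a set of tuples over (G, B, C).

{(19, r, 39), (19, w, 23), (19, w, 7), (4, b, 23), (4, b, 7)}

Natural join on G: {(19, b, w, r, b), (19, b, w, r, x), (19, t, b, x, b), (19, t, b, x, x), (19, z, r, k, b), (19, z, r, k, x), (29, d, y, s, a), (29, d, y, s, v), (29, d, y, s, z), (29, k, k, s, a), (29, k, k, s, v), (29, k, k, s, z), (29, s, p, n, a), (29, s, p, n, v), (29, s, p, n, z), (29, w, t, a, a), (29, w, t, a, v), (29, w, t, a, z), (4, a, m, a, b), (4, a, m, a, q), (4, a, m, a, v), (4, b, b, a, b), (4, b, b, a, q), (4, b, b, a, v)}
Natural join on E: {(19, b, w, r, b, 23), (19, b, w, r, b, 7), (19, b, w, r, x, 23), (19, b, w, r, x, 7), (19, z, r, k, b, 39), (19, z, r, k, x, 39), (29, s, p, n, a, 12), (29, s, p, n, v, 12), (29, s, p, n, z, 12), (4, b, b, a, b, 23), (4, b, b, a, b, 7), (4, b, b, a, q, 23), (4, b, b, a, q, 7), (4, b, b, a, v, 23), (4, b, b, a, v, 7)}
Filtering on B ≠ p leaves {(19, b, w, r, b, 23), (19, b, w, r, b, 7), (19, b, w, r, x, 23), (19, b, w, r, x, 7), (19, z, r, k, b, 39), (19, z, r, k, x, 39), (4, b, b, a, b, 23), (4, b, b, a, b, 7), (4, b, b, a, q, 23), (4, b, b, a, q, 7), (4, b, b, a, v, 23), (4, b, b, a, v, 7)}.
π[G, B, C]: project onto (G, B, C) (7 duplicate(s) eliminated) → {(19, r, 39), (19, w, 23), (19, w, 7), (4, b, 23), (4, b, 7)}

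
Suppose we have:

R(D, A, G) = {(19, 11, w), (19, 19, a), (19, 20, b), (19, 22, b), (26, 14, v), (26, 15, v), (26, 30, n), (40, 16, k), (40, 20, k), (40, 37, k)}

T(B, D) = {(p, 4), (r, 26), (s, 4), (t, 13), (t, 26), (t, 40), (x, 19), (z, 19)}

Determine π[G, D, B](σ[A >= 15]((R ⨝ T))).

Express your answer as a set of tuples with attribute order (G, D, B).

{(a, 19, x), (a, 19, z), (b, 19, x), (b, 19, z), (k, 40, t), (n, 26, r), (n, 26, t), (v, 26, r), (v, 26, t)}

R ⋈ T (natural join on D): {(19, 11, w, x), (19, 11, w, z), (19, 19, a, x), (19, 19, a, z), (19, 20, b, x), (19, 20, b, z), (19, 22, b, x), (19, 22, b, z), (26, 14, v, r), (26, 14, v, t), (26, 15, v, r), (26, 15, v, t), (26, 30, n, r), (26, 30, n, t), (40, 16, k, t), (40, 20, k, t), (40, 37, k, t)}
Selection A >= 15: {(19, 19, a, x), (19, 19, a, z), (19, 20, b, x), (19, 20, b, z), (19, 22, b, x), (19, 22, b, z), (26, 15, v, r), (26, 15, v, t), (26, 30, n, r), (26, 30, n, t), (40, 16, k, t), (40, 20, k, t), (40, 37, k, t)}
Keep only column(s) G, D, B (4 duplicate(s) eliminated): {(a, 19, x), (a, 19, z), (b, 19, x), (b, 19, z), (k, 40, t), (n, 26, r), (n, 26, t), (v, 26, r), (v, 26, t)}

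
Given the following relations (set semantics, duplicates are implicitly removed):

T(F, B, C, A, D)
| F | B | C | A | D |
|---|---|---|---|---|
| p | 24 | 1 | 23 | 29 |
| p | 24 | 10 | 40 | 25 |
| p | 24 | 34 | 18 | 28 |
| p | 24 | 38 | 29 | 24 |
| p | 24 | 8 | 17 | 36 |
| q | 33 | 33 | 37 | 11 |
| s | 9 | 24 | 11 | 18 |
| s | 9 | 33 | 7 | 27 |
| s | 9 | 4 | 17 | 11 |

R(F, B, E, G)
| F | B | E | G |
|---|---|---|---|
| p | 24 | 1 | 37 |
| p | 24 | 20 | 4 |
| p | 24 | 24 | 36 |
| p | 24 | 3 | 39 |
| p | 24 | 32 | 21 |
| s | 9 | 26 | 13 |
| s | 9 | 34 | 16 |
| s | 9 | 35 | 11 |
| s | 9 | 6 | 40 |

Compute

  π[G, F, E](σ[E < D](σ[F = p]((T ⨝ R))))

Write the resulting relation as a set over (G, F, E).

Natural join on F, B: {(p, 24, 1, 23, 29, 1, 37), (p, 24, 1, 23, 29, 20, 4), (p, 24, 1, 23, 29, 24, 36), (p, 24, 1, 23, 29, 3, 39), (p, 24, 1, 23, 29, 32, 21), (p, 24, 10, 40, 25, 1, 37), (p, 24, 10, 40, 25, 20, 4), (p, 24, 10, 40, 25, 24, 36), (p, 24, 10, 40, 25, 3, 39), (p, 24, 10, 40, 25, 32, 21), (p, 24, 34, 18, 28, 1, 37), (p, 24, 34, 18, 28, 20, 4), (p, 24, 34, 18, 28, 24, 36), (p, 24, 34, 18, 28, 3, 39), (p, 24, 34, 18, 28, 32, 21), (p, 24, 38, 29, 24, 1, 37), (p, 24, 38, 29, 24, 20, 4), (p, 24, 38, 29, 24, 24, 36), (p, 24, 38, 29, 24, 3, 39), (p, 24, 38, 29, 24, 32, 21), (p, 24, 8, 17, 36, 1, 37), (p, 24, 8, 17, 36, 20, 4), (p, 24, 8, 17, 36, 24, 36), (p, 24, 8, 17, 36, 3, 39), (p, 24, 8, 17, 36, 32, 21), (s, 9, 24, 11, 18, 26, 13), (s, 9, 24, 11, 18, 34, 16), (s, 9, 24, 11, 18, 35, 11), (s, 9, 24, 11, 18, 6, 40), (s, 9, 33, 7, 27, 26, 13), (s, 9, 33, 7, 27, 34, 16), (s, 9, 33, 7, 27, 35, 11), (s, 9, 33, 7, 27, 6, 40), (s, 9, 4, 17, 11, 26, 13), (s, 9, 4, 17, 11, 34, 16), (s, 9, 4, 17, 11, 35, 11), (s, 9, 4, 17, 11, 6, 40)}
σ[F = p]: keep tuples satisfying F = p → {(p, 24, 1, 23, 29, 1, 37), (p, 24, 1, 23, 29, 20, 4), (p, 24, 1, 23, 29, 24, 36), (p, 24, 1, 23, 29, 3, 39), (p, 24, 1, 23, 29, 32, 21), (p, 24, 10, 40, 25, 1, 37), (p, 24, 10, 40, 25, 20, 4), (p, 24, 10, 40, 25, 24, 36), (p, 24, 10, 40, 25, 3, 39), (p, 24, 10, 40, 25, 32, 21), (p, 24, 34, 18, 28, 1, 37), (p, 24, 34, 18, 28, 20, 4), (p, 24, 34, 18, 28, 24, 36), (p, 24, 34, 18, 28, 3, 39), (p, 24, 34, 18, 28, 32, 21), (p, 24, 38, 29, 24, 1, 37), (p, 24, 38, 29, 24, 20, 4), (p, 24, 38, 29, 24, 24, 36), (p, 24, 38, 29, 24, 3, 39), (p, 24, 38, 29, 24, 32, 21), (p, 24, 8, 17, 36, 1, 37), (p, 24, 8, 17, 36, 20, 4), (p, 24, 8, 17, 36, 24, 36), (p, 24, 8, 17, 36, 3, 39), (p, 24, 8, 17, 36, 32, 21)}
σ[E < D]: keep tuples satisfying E < D → {(p, 24, 1, 23, 29, 1, 37), (p, 24, 1, 23, 29, 20, 4), (p, 24, 1, 23, 29, 24, 36), (p, 24, 1, 23, 29, 3, 39), (p, 24, 10, 40, 25, 1, 37), (p, 24, 10, 40, 25, 20, 4), (p, 24, 10, 40, 25, 24, 36), (p, 24, 10, 40, 25, 3, 39), (p, 24, 34, 18, 28, 1, 37), (p, 24, 34, 18, 28, 20, 4), (p, 24, 34, 18, 28, 24, 36), (p, 24, 34, 18, 28, 3, 39), (p, 24, 38, 29, 24, 1, 37), (p, 24, 38, 29, 24, 20, 4), (p, 24, 38, 29, 24, 3, 39), (p, 24, 8, 17, 36, 1, 37), (p, 24, 8, 17, 36, 20, 4), (p, 24, 8, 17, 36, 24, 36), (p, 24, 8, 17, 36, 3, 39), (p, 24, 8, 17, 36, 32, 21)}
π[G, F, E]: project onto (G, F, E) (15 duplicate(s) eliminated) → {(21, p, 32), (36, p, 24), (37, p, 1), (39, p, 3), (4, p, 20)}

{(21, p, 32), (36, p, 24), (37, p, 1), (39, p, 3), (4, p, 20)}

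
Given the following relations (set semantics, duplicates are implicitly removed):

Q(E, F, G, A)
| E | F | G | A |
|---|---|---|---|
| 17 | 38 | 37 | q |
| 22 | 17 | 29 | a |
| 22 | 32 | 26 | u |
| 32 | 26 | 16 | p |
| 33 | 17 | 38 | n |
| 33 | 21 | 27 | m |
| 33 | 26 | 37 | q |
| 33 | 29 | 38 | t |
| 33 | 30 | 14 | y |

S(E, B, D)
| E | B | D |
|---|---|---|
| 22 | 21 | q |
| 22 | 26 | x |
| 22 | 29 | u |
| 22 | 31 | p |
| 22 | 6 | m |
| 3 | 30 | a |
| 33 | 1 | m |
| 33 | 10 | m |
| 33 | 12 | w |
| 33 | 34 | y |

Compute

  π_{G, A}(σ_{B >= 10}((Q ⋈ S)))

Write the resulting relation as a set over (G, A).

Natural join on E: {(22, 17, 29, a, 21, q), (22, 17, 29, a, 26, x), (22, 17, 29, a, 29, u), (22, 17, 29, a, 31, p), (22, 17, 29, a, 6, m), (22, 32, 26, u, 21, q), (22, 32, 26, u, 26, x), (22, 32, 26, u, 29, u), (22, 32, 26, u, 31, p), (22, 32, 26, u, 6, m), (33, 17, 38, n, 1, m), (33, 17, 38, n, 10, m), (33, 17, 38, n, 12, w), (33, 17, 38, n, 34, y), (33, 21, 27, m, 1, m), (33, 21, 27, m, 10, m), (33, 21, 27, m, 12, w), (33, 21, 27, m, 34, y), (33, 26, 37, q, 1, m), (33, 26, 37, q, 10, m), (33, 26, 37, q, 12, w), (33, 26, 37, q, 34, y), (33, 29, 38, t, 1, m), (33, 29, 38, t, 10, m), (33, 29, 38, t, 12, w), (33, 29, 38, t, 34, y), (33, 30, 14, y, 1, m), (33, 30, 14, y, 10, m), (33, 30, 14, y, 12, w), (33, 30, 14, y, 34, y)}
Filtering on B >= 10 leaves {(22, 17, 29, a, 21, q), (22, 17, 29, a, 26, x), (22, 17, 29, a, 29, u), (22, 17, 29, a, 31, p), (22, 32, 26, u, 21, q), (22, 32, 26, u, 26, x), (22, 32, 26, u, 29, u), (22, 32, 26, u, 31, p), (33, 17, 38, n, 10, m), (33, 17, 38, n, 12, w), (33, 17, 38, n, 34, y), (33, 21, 27, m, 10, m), (33, 21, 27, m, 12, w), (33, 21, 27, m, 34, y), (33, 26, 37, q, 10, m), (33, 26, 37, q, 12, w), (33, 26, 37, q, 34, y), (33, 29, 38, t, 10, m), (33, 29, 38, t, 12, w), (33, 29, 38, t, 34, y), (33, 30, 14, y, 10, m), (33, 30, 14, y, 12, w), (33, 30, 14, y, 34, y)}.
π[G, A]: project onto (G, A) (16 duplicate(s) eliminated) → {(14, y), (26, u), (27, m), (29, a), (37, q), (38, n), (38, t)}

{(14, y), (26, u), (27, m), (29, a), (37, q), (38, n), (38, t)}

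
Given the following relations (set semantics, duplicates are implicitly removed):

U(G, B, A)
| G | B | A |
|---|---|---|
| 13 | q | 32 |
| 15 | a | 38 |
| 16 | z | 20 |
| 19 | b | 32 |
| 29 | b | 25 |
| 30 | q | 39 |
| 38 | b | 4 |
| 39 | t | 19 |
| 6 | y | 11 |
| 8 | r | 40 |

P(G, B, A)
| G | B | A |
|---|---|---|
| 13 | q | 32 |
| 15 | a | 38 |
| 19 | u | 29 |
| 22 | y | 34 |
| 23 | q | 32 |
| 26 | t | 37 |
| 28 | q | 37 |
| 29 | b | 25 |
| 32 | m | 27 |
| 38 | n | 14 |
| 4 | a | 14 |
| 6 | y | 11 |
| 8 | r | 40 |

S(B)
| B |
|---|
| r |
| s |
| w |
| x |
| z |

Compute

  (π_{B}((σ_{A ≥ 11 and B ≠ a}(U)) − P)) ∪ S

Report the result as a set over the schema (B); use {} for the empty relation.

Apply σ_{A ≥ 11 and B ≠ a}; surviving tuples: {(13, q, 32), (16, z, 20), (19, b, 32), (29, b, 25), (30, q, 39), (39, t, 19), (6, y, 11), (8, r, 40)}
Difference: {(13, q, 32), (16, z, 20), (19, b, 32), (29, b, 25), (30, q, 39), (39, t, 19), (6, y, 11), (8, r, 40)} with {(13, q, 32), (15, a, 38), (19, u, 29), (22, y, 34), (23, q, 32), (26, t, 37), (28, q, 37), (29, b, 25), (32, m, 27), (38, n, 14), (4, a, 14), (6, y, 11), (8, r, 40)} → {(16, z, 20), (19, b, 32), (30, q, 39), (39, t, 19)}
π[B]: project onto (B) → {b, q, t, z}
Union: {b, q, t, z} with {r, s, w, x, z} → {b, q, r, s, t, w, x, z}

{b, q, r, s, t, w, x, z}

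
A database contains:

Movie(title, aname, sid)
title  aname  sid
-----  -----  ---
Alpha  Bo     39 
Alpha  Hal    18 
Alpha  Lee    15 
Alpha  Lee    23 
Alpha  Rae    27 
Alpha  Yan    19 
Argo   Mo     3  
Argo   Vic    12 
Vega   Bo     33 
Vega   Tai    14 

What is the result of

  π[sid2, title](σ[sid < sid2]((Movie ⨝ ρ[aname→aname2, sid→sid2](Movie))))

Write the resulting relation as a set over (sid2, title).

{(12, Argo), (18, Alpha), (19, Alpha), (23, Alpha), (27, Alpha), (33, Vega), (39, Alpha)}

ρ[aname→aname2, sid→sid2]: schema becomes (title, aname2, sid2); tuples unchanged.
Joining Movie and ρ[aname→aname2, sid→sid2](Movie) on title yields {(Alpha, Bo, 39, Bo, 39), (Alpha, Bo, 39, Hal, 18), (Alpha, Bo, 39, Lee, 15), (Alpha, Bo, 39, Lee, 23), (Alpha, Bo, 39, Rae, 27), (Alpha, Bo, 39, Yan, 19), (Alpha, Hal, 18, Bo, 39), (Alpha, Hal, 18, Hal, 18), (Alpha, Hal, 18, Lee, 15), (Alpha, Hal, 18, Lee, 23), (Alpha, Hal, 18, Rae, 27), (Alpha, Hal, 18, Yan, 19), (Alpha, Lee, 15, Bo, 39), (Alpha, Lee, 15, Hal, 18), (Alpha, Lee, 15, Lee, 15), (Alpha, Lee, 15, Lee, 23), (Alpha, Lee, 15, Rae, 27), (Alpha, Lee, 15, Yan, 19), (Alpha, Lee, 23, Bo, 39), (Alpha, Lee, 23, Hal, 18), (Alpha, Lee, 23, Lee, 15), (Alpha, Lee, 23, Lee, 23), (Alpha, Lee, 23, Rae, 27), (Alpha, Lee, 23, Yan, 19), (Alpha, Rae, 27, Bo, 39), (Alpha, Rae, 27, Hal, 18), (Alpha, Rae, 27, Lee, 15), (Alpha, Rae, 27, Lee, 23), (Alpha, Rae, 27, Rae, 27), (Alpha, Rae, 27, Yan, 19), (Alpha, Yan, 19, Bo, 39), (Alpha, Yan, 19, Hal, 18), (Alpha, Yan, 19, Lee, 15), (Alpha, Yan, 19, Lee, 23), (Alpha, Yan, 19, Rae, 27), (Alpha, Yan, 19, Yan, 19), (Argo, Mo, 3, Mo, 3), (Argo, Mo, 3, Vic, 12), (Argo, Vic, 12, Mo, 3), (Argo, Vic, 12, Vic, 12), (Vega, Bo, 33, Bo, 33), (Vega, Bo, 33, Tai, 14), (Vega, Tai, 14, Bo, 33), (Vega, Tai, 14, Tai, 14)}.
σ[sid < sid2]: keep tuples satisfying sid < sid2 → {(Alpha, Hal, 18, Bo, 39), (Alpha, Hal, 18, Lee, 23), (Alpha, Hal, 18, Rae, 27), (Alpha, Hal, 18, Yan, 19), (Alpha, Lee, 15, Bo, 39), (Alpha, Lee, 15, Hal, 18), (Alpha, Lee, 15, Lee, 23), (Alpha, Lee, 15, Rae, 27), (Alpha, Lee, 15, Yan, 19), (Alpha, Lee, 23, Bo, 39), (Alpha, Lee, 23, Rae, 27), (Alpha, Rae, 27, Bo, 39), (Alpha, Yan, 19, Bo, 39), (Alpha, Yan, 19, Lee, 23), (Alpha, Yan, 19, Rae, 27), (Argo, Mo, 3, Vic, 12), (Vega, Tai, 14, Bo, 33)}
π[sid2, title]: project onto (sid2, title) (10 duplicate(s) eliminated) → {(12, Argo), (18, Alpha), (19, Alpha), (23, Alpha), (27, Alpha), (33, Vega), (39, Alpha)}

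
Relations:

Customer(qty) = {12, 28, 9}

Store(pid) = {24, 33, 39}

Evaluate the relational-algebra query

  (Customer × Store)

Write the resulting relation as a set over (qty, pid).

{(12, 24), (12, 33), (12, 39), (28, 24), (28, 33), (28, 39), (9, 24), (9, 33), (9, 39)}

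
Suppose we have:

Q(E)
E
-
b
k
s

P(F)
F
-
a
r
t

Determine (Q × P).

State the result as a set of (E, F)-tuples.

{(b, a), (b, r), (b, t), (k, a), (k, r), (k, t), (s, a), (s, r), (s, t)}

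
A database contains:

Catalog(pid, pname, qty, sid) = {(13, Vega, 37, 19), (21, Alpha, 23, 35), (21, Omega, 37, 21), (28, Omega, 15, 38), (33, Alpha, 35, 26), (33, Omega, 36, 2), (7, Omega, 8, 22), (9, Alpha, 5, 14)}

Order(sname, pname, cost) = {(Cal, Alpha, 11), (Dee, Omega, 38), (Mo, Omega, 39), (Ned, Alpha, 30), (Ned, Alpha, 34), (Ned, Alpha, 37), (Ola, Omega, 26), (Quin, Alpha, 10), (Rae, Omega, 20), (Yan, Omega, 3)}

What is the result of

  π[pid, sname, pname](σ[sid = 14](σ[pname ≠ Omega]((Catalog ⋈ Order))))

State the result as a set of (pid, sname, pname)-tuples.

{(9, Cal, Alpha), (9, Ned, Alpha), (9, Quin, Alpha)}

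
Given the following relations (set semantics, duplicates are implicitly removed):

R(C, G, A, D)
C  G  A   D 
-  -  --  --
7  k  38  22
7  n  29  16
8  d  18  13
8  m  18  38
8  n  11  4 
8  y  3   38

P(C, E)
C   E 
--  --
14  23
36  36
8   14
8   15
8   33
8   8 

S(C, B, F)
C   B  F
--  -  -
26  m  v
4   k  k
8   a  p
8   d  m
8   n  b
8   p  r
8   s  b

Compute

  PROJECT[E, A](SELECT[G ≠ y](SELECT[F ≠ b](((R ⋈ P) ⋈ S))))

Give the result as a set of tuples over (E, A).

{(14, 11), (14, 18), (15, 11), (15, 18), (33, 11), (33, 18), (8, 11), (8, 18)}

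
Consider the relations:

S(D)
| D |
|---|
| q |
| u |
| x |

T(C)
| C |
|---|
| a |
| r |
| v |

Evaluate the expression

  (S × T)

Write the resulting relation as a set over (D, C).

{(q, a), (q, r), (q, v), (u, a), (u, r), (u, v), (x, a), (x, r), (x, v)}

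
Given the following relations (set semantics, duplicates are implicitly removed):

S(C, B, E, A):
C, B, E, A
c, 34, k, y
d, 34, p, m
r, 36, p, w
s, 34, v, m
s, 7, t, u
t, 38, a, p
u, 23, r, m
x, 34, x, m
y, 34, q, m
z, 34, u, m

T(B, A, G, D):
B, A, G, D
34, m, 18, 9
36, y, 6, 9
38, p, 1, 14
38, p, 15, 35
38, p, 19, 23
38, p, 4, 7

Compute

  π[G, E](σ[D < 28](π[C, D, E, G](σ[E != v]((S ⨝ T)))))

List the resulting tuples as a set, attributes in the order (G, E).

{(1, a), (18, p), (18, q), (18, u), (18, x), (19, a), (4, a)}

Joining S and T on B, A yields {(d, 34, p, m, 18, 9), (s, 34, v, m, 18, 9), (t, 38, a, p, 1, 14), (t, 38, a, p, 15, 35), (t, 38, a, p, 19, 23), (t, 38, a, p, 4, 7), (x, 34, x, m, 18, 9), (y, 34, q, m, 18, 9), (z, 34, u, m, 18, 9)}.
Selection E != v: {(d, 34, p, m, 18, 9), (t, 38, a, p, 1, 14), (t, 38, a, p, 15, 35), (t, 38, a, p, 19, 23), (t, 38, a, p, 4, 7), (x, 34, x, m, 18, 9), (y, 34, q, m, 18, 9), (z, 34, u, m, 18, 9)}
π_{C, D, E, G} gives {(d, 9, p, 18), (t, 14, a, 1), (t, 23, a, 19), (t, 35, a, 15), (t, 7, a, 4), (x, 9, x, 18), (y, 9, q, 18), (z, 9, u, 18)}.
Selection D < 28: {(d, 9, p, 18), (t, 14, a, 1), (t, 23, a, 19), (t, 7, a, 4), (x, 9, x, 18), (y, 9, q, 18), (z, 9, u, 18)}
π_{G, E} gives {(1, a), (18, p), (18, q), (18, u), (18, x), (19, a), (4, a)}.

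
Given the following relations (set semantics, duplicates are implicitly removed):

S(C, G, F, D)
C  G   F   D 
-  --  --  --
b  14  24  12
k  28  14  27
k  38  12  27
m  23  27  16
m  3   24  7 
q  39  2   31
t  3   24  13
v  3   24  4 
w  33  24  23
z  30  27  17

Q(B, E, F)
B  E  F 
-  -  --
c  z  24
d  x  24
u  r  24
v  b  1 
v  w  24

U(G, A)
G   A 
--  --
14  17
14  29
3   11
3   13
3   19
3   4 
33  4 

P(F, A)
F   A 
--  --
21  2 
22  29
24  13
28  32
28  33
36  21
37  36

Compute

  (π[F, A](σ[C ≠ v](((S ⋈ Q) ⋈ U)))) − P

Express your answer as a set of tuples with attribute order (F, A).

{(24, 11), (24, 17), (24, 19), (24, 29), (24, 4)}

Joining S and Q on F yields {(b, 14, 24, 12, c, z), (b, 14, 24, 12, d, x), (b, 14, 24, 12, u, r), (b, 14, 24, 12, v, w), (m, 3, 24, 7, c, z), (m, 3, 24, 7, d, x), (m, 3, 24, 7, u, r), (m, 3, 24, 7, v, w), (t, 3, 24, 13, c, z), (t, 3, 24, 13, d, x), (t, 3, 24, 13, u, r), (t, 3, 24, 13, v, w), (v, 3, 24, 4, c, z), (v, 3, 24, 4, d, x), (v, 3, 24, 4, u, r), (v, 3, 24, 4, v, w), (w, 33, 24, 23, c, z), (w, 33, 24, 23, d, x), (w, 33, 24, 23, u, r), (w, 33, 24, 23, v, w)}.
Joining (S ⋈ Q) and U on G yields {(b, 14, 24, 12, c, z, 17), (b, 14, 24, 12, c, z, 29), (b, 14, 24, 12, d, x, 17), (b, 14, 24, 12, d, x, 29), (b, 14, 24, 12, u, r, 17), (b, 14, 24, 12, u, r, 29), (b, 14, 24, 12, v, w, 17), (b, 14, 24, 12, v, w, 29), (m, 3, 24, 7, c, z, 11), (m, 3, 24, 7, c, z, 13), (m, 3, 24, 7, c, z, 19), (m, 3, 24, 7, c, z, 4), (m, 3, 24, 7, d, x, 11), (m, 3, 24, 7, d, x, 13), (m, 3, 24, 7, d, x, 19), (m, 3, 24, 7, d, x, 4), (m, 3, 24, 7, u, r, 11), (m, 3, 24, 7, u, r, 13), (m, 3, 24, 7, u, r, 19), (m, 3, 24, 7, u, r, 4), (m, 3, 24, 7, v, w, 11), (m, 3, 24, 7, v, w, 13), (m, 3, 24, 7, v, w, 19), (m, 3, 24, 7, v, w, 4), (t, 3, 24, 13, c, z, 11), (t, 3, 24, 13, c, z, 13), (t, 3, 24, 13, c, z, 19), (t, 3, 24, 13, c, z, 4), (t, 3, 24, 13, d, x, 11), (t, 3, 24, 13, d, x, 13), (t, 3, 24, 13, d, x, 19), (t, 3, 24, 13, d, x, 4), (t, 3, 24, 13, u, r, 11), (t, 3, 24, 13, u, r, 13), (t, 3, 24, 13, u, r, 19), (t, 3, 24, 13, u, r, 4), (t, 3, 24, 13, v, w, 11), (t, 3, 24, 13, v, w, 13), (t, 3, 24, 13, v, w, 19), (t, 3, 24, 13, v, w, 4), (v, 3, 24, 4, c, z, 11), (v, 3, 24, 4, c, z, 13), (v, 3, 24, 4, c, z, 19), (v, 3, 24, 4, c, z, 4), (v, 3, 24, 4, d, x, 11), (v, 3, 24, 4, d, x, 13), (v, 3, 24, 4, d, x, 19), (v, 3, 24, 4, d, x, 4), (v, 3, 24, 4, u, r, 11), (v, 3, 24, 4, u, r, 13), (v, 3, 24, 4, u, r, 19), (v, 3, 24, 4, u, r, 4), (v, 3, 24, 4, v, w, 11), (v, 3, 24, 4, v, w, 13), (v, 3, 24, 4, v, w, 19), (v, 3, 24, 4, v, w, 4), (w, 33, 24, 23, c, z, 4), (w, 33, 24, 23, d, x, 4), (w, 33, 24, 23, u, r, 4), (w, 33, 24, 23, v, w, 4)}.
Selection C ≠ v: {(b, 14, 24, 12, c, z, 17), (b, 14, 24, 12, c, z, 29), (b, 14, 24, 12, d, x, 17), (b, 14, 24, 12, d, x, 29), (b, 14, 24, 12, u, r, 17), (b, 14, 24, 12, u, r, 29), (b, 14, 24, 12, v, w, 17), (b, 14, 24, 12, v, w, 29), (m, 3, 24, 7, c, z, 11), (m, 3, 24, 7, c, z, 13), (m, 3, 24, 7, c, z, 19), (m, 3, 24, 7, c, z, 4), (m, 3, 24, 7, d, x, 11), (m, 3, 24, 7, d, x, 13), (m, 3, 24, 7, d, x, 19), (m, 3, 24, 7, d, x, 4), (m, 3, 24, 7, u, r, 11), (m, 3, 24, 7, u, r, 13), (m, 3, 24, 7, u, r, 19), (m, 3, 24, 7, u, r, 4), (m, 3, 24, 7, v, w, 11), (m, 3, 24, 7, v, w, 13), (m, 3, 24, 7, v, w, 19), (m, 3, 24, 7, v, w, 4), (t, 3, 24, 13, c, z, 11), (t, 3, 24, 13, c, z, 13), (t, 3, 24, 13, c, z, 19), (t, 3, 24, 13, c, z, 4), (t, 3, 24, 13, d, x, 11), (t, 3, 24, 13, d, x, 13), (t, 3, 24, 13, d, x, 19), (t, 3, 24, 13, d, x, 4), (t, 3, 24, 13, u, r, 11), (t, 3, 24, 13, u, r, 13), (t, 3, 24, 13, u, r, 19), (t, 3, 24, 13, u, r, 4), (t, 3, 24, 13, v, w, 11), (t, 3, 24, 13, v, w, 13), (t, 3, 24, 13, v, w, 19), (t, 3, 24, 13, v, w, 4), (w, 33, 24, 23, c, z, 4), (w, 33, 24, 23, d, x, 4), (w, 33, 24, 23, u, r, 4), (w, 33, 24, 23, v, w, 4)}
π[F, A]: project onto (F, A) (38 duplicate(s) eliminated) → {(24, 11), (24, 13), (24, 17), (24, 19), (24, 29), (24, 4)}
Taking the difference: {(24, 11), (24, 17), (24, 19), (24, 29), (24, 4)}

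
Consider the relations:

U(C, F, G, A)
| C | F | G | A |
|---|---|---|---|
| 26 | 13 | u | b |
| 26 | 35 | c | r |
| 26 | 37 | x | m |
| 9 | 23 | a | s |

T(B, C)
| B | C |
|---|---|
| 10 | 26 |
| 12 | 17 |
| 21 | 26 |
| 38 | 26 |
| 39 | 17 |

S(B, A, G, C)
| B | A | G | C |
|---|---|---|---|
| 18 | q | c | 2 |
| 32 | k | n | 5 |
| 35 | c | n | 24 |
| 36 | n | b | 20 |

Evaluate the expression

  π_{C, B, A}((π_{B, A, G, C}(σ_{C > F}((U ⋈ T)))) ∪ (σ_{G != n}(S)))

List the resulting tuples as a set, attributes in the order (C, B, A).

U ⋈ T (natural join on C): {(26, 13, u, b, 10), (26, 13, u, b, 21), (26, 13, u, b, 38), (26, 35, c, r, 10), (26, 35, c, r, 21), (26, 35, c, r, 38), (26, 37, x, m, 10), (26, 37, x, m, 21), (26, 37, x, m, 38)}
σ[C > F]: keep tuples satisfying C > F → {(26, 13, u, b, 10), (26, 13, u, b, 21), (26, 13, u, b, 38)}
π[B, A, G, C]: project onto (B, A, G, C) → {(10, b, u, 26), (21, b, u, 26), (38, b, u, 26)}
σ[G != n]: keep tuples satisfying G != n → {(18, q, c, 2), (36, n, b, 20)}
Union: {(10, b, u, 26), (21, b, u, 26), (38, b, u, 26)} with {(18, q, c, 2), (36, n, b, 20)} → {(10, b, u, 26), (18, q, c, 2), (21, b, u, 26), (36, n, b, 20), (38, b, u, 26)}
π[C, B, A]: project onto (C, B, A) → {(2, 18, q), (20, 36, n), (26, 10, b), (26, 21, b), (26, 38, b)}

{(2, 18, q), (20, 36, n), (26, 10, b), (26, 21, b), (26, 38, b)}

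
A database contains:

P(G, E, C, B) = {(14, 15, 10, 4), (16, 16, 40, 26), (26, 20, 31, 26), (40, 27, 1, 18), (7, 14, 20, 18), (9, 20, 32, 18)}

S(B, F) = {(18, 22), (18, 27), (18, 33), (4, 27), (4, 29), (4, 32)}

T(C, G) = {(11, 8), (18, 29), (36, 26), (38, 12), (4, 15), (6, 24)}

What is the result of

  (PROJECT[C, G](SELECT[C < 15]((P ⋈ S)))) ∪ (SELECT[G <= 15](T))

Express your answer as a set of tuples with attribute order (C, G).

Joining P and S on B yields {(14, 15, 10, 4, 27), (14, 15, 10, 4, 29), (14, 15, 10, 4, 32), (40, 27, 1, 18, 22), (40, 27, 1, 18, 27), (40, 27, 1, 18, 33), (7, 14, 20, 18, 22), (7, 14, 20, 18, 27), (7, 14, 20, 18, 33), (9, 20, 32, 18, 22), (9, 20, 32, 18, 27), (9, 20, 32, 18, 33)}.
Selection C < 15: {(14, 15, 10, 4, 27), (14, 15, 10, 4, 29), (14, 15, 10, 4, 32), (40, 27, 1, 18, 22), (40, 27, 1, 18, 27), (40, 27, 1, 18, 33)}
Keep only column(s) C, G (4 duplicate(s) eliminated): {(1, 40), (10, 14)}
Selection G <= 15: {(11, 8), (38, 12), (4, 15)}
Union: {(1, 40), (10, 14)} with {(11, 8), (38, 12), (4, 15)} → {(1, 40), (10, 14), (11, 8), (38, 12), (4, 15)}

{(1, 40), (10, 14), (11, 8), (38, 12), (4, 15)}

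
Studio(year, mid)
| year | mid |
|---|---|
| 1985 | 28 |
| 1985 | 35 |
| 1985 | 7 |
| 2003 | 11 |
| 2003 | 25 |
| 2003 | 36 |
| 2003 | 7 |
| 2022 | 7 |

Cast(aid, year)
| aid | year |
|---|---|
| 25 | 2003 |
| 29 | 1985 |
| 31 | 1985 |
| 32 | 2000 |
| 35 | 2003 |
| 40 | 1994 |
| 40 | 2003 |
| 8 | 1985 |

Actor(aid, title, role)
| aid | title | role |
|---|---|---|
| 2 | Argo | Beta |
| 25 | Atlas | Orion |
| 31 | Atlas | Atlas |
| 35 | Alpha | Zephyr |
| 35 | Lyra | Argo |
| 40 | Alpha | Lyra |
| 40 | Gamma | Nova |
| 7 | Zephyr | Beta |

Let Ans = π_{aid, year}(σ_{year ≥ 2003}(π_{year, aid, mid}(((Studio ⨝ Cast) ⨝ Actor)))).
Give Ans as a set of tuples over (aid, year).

Joining Studio and Cast on year yields {(1985, 28, 29), (1985, 28, 31), (1985, 28, 8), (1985, 35, 29), (1985, 35, 31), (1985, 35, 8), (1985, 7, 29), (1985, 7, 31), (1985, 7, 8), (2003, 11, 25), (2003, 11, 35), (2003, 11, 40), (2003, 25, 25), (2003, 25, 35), (2003, 25, 40), (2003, 36, 25), (2003, 36, 35), (2003, 36, 40), (2003, 7, 25), (2003, 7, 35), (2003, 7, 40)}.
Joining (Studio ⨝ Cast) and Actor on aid yields {(1985, 28, 31, Atlas, Atlas), (1985, 35, 31, Atlas, Atlas), (1985, 7, 31, Atlas, Atlas), (2003, 11, 25, Atlas, Orion), (2003, 11, 35, Alpha, Zephyr), (2003, 11, 35, Lyra, Argo), (2003, 11, 40, Alpha, Lyra), (2003, 11, 40, Gamma, Nova), (2003, 25, 25, Atlas, Orion), (2003, 25, 35, Alpha, Zephyr), (2003, 25, 35, Lyra, Argo), (2003, 25, 40, Alpha, Lyra), (2003, 25, 40, Gamma, Nova), (2003, 36, 25, Atlas, Orion), (2003, 36, 35, Alpha, Zephyr), (2003, 36, 35, Lyra, Argo), (2003, 36, 40, Alpha, Lyra), (2003, 36, 40, Gamma, Nova), (2003, 7, 25, Atlas, Orion), (2003, 7, 35, Alpha, Zephyr), (2003, 7, 35, Lyra, Argo), (2003, 7, 40, Alpha, Lyra), (2003, 7, 40, Gamma, Nova)}.
Projecting to year, aid, mid (8 duplicate(s) eliminated): {(1985, 31, 28), (1985, 31, 35), (1985, 31, 7), (2003, 25, 11), (2003, 25, 25), (2003, 25, 36), (2003, 25, 7), (2003, 35, 11), (2003, 35, 25), (2003, 35, 36), (2003, 35, 7), (2003, 40, 11), (2003, 40, 25), (2003, 40, 36), (2003, 40, 7)}
Apply σ_{year ≥ 2003}; surviving tuples: {(2003, 25, 11), (2003, 25, 25), (2003, 25, 36), (2003, 25, 7), (2003, 35, 11), (2003, 35, 25), (2003, 35, 36), (2003, 35, 7), (2003, 40, 11), (2003, 40, 25), (2003, 40, 36), (2003, 40, 7)}
Projecting to aid, year (9 duplicate(s) eliminated): {(25, 2003), (35, 2003), (40, 2003)}

{(25, 2003), (35, 2003), (40, 2003)}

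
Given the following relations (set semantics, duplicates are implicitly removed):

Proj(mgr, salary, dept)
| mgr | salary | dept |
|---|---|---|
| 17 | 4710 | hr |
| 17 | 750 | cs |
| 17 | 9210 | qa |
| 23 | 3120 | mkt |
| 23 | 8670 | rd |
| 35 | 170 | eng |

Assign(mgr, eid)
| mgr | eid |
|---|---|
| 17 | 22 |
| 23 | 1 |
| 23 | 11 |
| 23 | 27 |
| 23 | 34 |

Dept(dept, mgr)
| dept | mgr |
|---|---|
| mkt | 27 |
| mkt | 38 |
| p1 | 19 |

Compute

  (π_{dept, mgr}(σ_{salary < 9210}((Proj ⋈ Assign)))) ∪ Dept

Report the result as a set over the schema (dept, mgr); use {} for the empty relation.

Joining Proj and Assign on mgr yields {(17, 4710, hr, 22), (17, 750, cs, 22), (17, 9210, qa, 22), (23, 3120, mkt, 1), (23, 3120, mkt, 11), (23, 3120, mkt, 27), (23, 3120, mkt, 34), (23, 8670, rd, 1), (23, 8670, rd, 11), (23, 8670, rd, 27), (23, 8670, rd, 34)}.
Filtering on salary < 9210 leaves {(17, 4710, hr, 22), (17, 750, cs, 22), (23, 3120, mkt, 1), (23, 3120, mkt, 11), (23, 3120, mkt, 27), (23, 3120, mkt, 34), (23, 8670, rd, 1), (23, 8670, rd, 11), (23, 8670, rd, 27), (23, 8670, rd, 34)}.
Projecting to dept, mgr (6 duplicate(s) eliminated): {(cs, 17), (hr, 17), (mkt, 23), (rd, 23)}
Set union of the two operands is {(cs, 17), (hr, 17), (mkt, 23), (mkt, 27), (mkt, 38), (p1, 19), (rd, 23)}.

{(cs, 17), (hr, 17), (mkt, 23), (mkt, 27), (mkt, 38), (p1, 19), (rd, 23)}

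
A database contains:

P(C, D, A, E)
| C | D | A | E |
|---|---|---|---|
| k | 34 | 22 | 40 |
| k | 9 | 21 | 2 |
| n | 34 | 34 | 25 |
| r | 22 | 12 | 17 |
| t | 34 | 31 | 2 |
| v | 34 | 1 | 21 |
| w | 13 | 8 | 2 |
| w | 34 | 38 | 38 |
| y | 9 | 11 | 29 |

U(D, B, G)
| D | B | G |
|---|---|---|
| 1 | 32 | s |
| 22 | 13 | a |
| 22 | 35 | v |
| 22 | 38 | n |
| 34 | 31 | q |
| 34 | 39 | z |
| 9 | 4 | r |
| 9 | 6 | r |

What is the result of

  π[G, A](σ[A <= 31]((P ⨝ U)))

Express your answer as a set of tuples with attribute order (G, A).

{(a, 12), (n, 12), (q, 1), (q, 22), (q, 31), (r, 11), (r, 21), (v, 12), (z, 1), (z, 22), (z, 31)}

P ⋈ U (natural join on D): {(k, 34, 22, 40, 31, q), (k, 34, 22, 40, 39, z), (k, 9, 21, 2, 4, r), (k, 9, 21, 2, 6, r), (n, 34, 34, 25, 31, q), (n, 34, 34, 25, 39, z), (r, 22, 12, 17, 13, a), (r, 22, 12, 17, 35, v), (r, 22, 12, 17, 38, n), (t, 34, 31, 2, 31, q), (t, 34, 31, 2, 39, z), (v, 34, 1, 21, 31, q), (v, 34, 1, 21, 39, z), (w, 34, 38, 38, 31, q), (w, 34, 38, 38, 39, z), (y, 9, 11, 29, 4, r), (y, 9, 11, 29, 6, r)}
Selection A <= 31: {(k, 34, 22, 40, 31, q), (k, 34, 22, 40, 39, z), (k, 9, 21, 2, 4, r), (k, 9, 21, 2, 6, r), (r, 22, 12, 17, 13, a), (r, 22, 12, 17, 35, v), (r, 22, 12, 17, 38, n), (t, 34, 31, 2, 31, q), (t, 34, 31, 2, 39, z), (v, 34, 1, 21, 31, q), (v, 34, 1, 21, 39, z), (y, 9, 11, 29, 4, r), (y, 9, 11, 29, 6, r)}
π_{G, A} gives {(a, 12), (n, 12), (q, 1), (q, 22), (q, 31), (r, 11), (r, 21), (v, 12), (z, 1), (z, 22), (z, 31)} (2 duplicate(s) eliminated).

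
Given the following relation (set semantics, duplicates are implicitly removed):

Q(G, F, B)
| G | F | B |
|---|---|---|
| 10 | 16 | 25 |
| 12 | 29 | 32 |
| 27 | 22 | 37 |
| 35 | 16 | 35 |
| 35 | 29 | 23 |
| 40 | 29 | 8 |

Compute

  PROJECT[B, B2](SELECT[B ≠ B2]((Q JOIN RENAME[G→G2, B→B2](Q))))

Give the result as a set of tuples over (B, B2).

{(23, 32), (23, 8), (25, 35), (32, 23), (32, 8), (35, 25), (8, 23), (8, 32)}

ρ[G→G2, B→B2]: schema becomes (G2, F, B2); tuples unchanged.
Joining Q and RENAME[G→G2, B→B2](Q) on F yields {(10, 16, 25, 10, 25), (10, 16, 25, 35, 35), (12, 29, 32, 12, 32), (12, 29, 32, 35, 23), (12, 29, 32, 40, 8), (27, 22, 37, 27, 37), (35, 16, 35, 10, 25), (35, 16, 35, 35, 35), (35, 29, 23, 12, 32), (35, 29, 23, 35, 23), (35, 29, 23, 40, 8), (40, 29, 8, 12, 32), (40, 29, 8, 35, 23), (40, 29, 8, 40, 8)}.
Apply σ_{B ≠ B2}; surviving tuples: {(10, 16, 25, 35, 35), (12, 29, 32, 35, 23), (12, 29, 32, 40, 8), (35, 16, 35, 10, 25), (35, 29, 23, 12, 32), (35, 29, 23, 40, 8), (40, 29, 8, 12, 32), (40, 29, 8, 35, 23)}
Keep only column(s) B, B2: {(23, 32), (23, 8), (25, 35), (32, 23), (32, 8), (35, 25), (8, 23), (8, 32)}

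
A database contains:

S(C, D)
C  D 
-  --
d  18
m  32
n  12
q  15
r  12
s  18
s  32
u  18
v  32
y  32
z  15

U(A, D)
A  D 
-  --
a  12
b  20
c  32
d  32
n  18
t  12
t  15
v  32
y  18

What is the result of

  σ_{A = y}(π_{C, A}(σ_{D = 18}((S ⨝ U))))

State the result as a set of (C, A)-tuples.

{(d, y), (s, y), (u, y)}

Natural join on D: {(d, 18, n), (d, 18, y), (m, 32, c), (m, 32, d), (m, 32, v), (n, 12, a), (n, 12, t), (q, 15, t), (r, 12, a), (r, 12, t), (s, 18, n), (s, 18, y), (s, 32, c), (s, 32, d), (s, 32, v), (u, 18, n), (u, 18, y), (v, 32, c), (v, 32, d), (v, 32, v), (y, 32, c), (y, 32, d), (y, 32, v), (z, 15, t)}
Filtering on D = 18 leaves {(d, 18, n), (d, 18, y), (s, 18, n), (s, 18, y), (u, 18, n), (u, 18, y)}.
Keep only column(s) C, A: {(d, n), (d, y), (s, n), (s, y), (u, n), (u, y)}
Filtering on A = y leaves {(d, y), (s, y), (u, y)}.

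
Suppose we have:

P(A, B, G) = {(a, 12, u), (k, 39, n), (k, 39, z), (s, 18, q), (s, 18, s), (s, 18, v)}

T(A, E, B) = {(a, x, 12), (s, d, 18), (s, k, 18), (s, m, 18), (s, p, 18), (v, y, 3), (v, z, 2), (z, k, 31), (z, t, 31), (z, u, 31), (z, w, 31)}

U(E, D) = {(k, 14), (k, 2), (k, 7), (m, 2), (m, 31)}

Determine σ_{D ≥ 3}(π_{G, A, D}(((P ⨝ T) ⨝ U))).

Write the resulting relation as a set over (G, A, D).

{(q, s, 14), (q, s, 31), (q, s, 7), (s, s, 14), (s, s, 31), (s, s, 7), (v, s, 14), (v, s, 31), (v, s, 7)}

Joining P and T on A, B yields {(a, 12, u, x), (s, 18, q, d), (s, 18, q, k), (s, 18, q, m), (s, 18, q, p), (s, 18, s, d), (s, 18, s, k), (s, 18, s, m), (s, 18, s, p), (s, 18, v, d), (s, 18, v, k), (s, 18, v, m), (s, 18, v, p)}.
Joining (P ⨝ T) and U on E yields {(s, 18, q, k, 14), (s, 18, q, k, 2), (s, 18, q, k, 7), (s, 18, q, m, 2), (s, 18, q, m, 31), (s, 18, s, k, 14), (s, 18, s, k, 2), (s, 18, s, k, 7), (s, 18, s, m, 2), (s, 18, s, m, 31), (s, 18, v, k, 14), (s, 18, v, k, 2), (s, 18, v, k, 7), (s, 18, v, m, 2), (s, 18, v, m, 31)}.
Projecting to G, A, D (3 duplicate(s) eliminated): {(q, s, 14), (q, s, 2), (q, s, 31), (q, s, 7), (s, s, 14), (s, s, 2), (s, s, 31), (s, s, 7), (v, s, 14), (v, s, 2), (v, s, 31), (v, s, 7)}
Apply σ_{D ≥ 3}; surviving tuples: {(q, s, 14), (q, s, 31), (q, s, 7), (s, s, 14), (s, s, 31), (s, s, 7), (v, s, 14), (v, s, 31), (v, s, 7)}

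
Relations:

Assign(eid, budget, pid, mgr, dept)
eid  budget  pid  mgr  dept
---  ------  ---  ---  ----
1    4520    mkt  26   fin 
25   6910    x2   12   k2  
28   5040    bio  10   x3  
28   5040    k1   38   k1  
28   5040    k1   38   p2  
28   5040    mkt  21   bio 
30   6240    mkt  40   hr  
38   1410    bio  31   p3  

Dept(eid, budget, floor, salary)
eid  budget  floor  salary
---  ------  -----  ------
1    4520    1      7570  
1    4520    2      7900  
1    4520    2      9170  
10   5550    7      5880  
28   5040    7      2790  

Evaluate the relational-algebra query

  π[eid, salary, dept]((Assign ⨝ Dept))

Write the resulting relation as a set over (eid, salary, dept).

{(1, 7570, fin), (1, 7900, fin), (1, 9170, fin), (28, 2790, bio), (28, 2790, k1), (28, 2790, p2), (28, 2790, x3)}

Joining Assign and Dept on eid, budget yields {(1, 4520, mkt, 26, fin, 1, 7570), (1, 4520, mkt, 26, fin, 2, 7900), (1, 4520, mkt, 26, fin, 2, 9170), (28, 5040, bio, 10, x3, 7, 2790), (28, 5040, k1, 38, k1, 7, 2790), (28, 5040, k1, 38, p2, 7, 2790), (28, 5040, mkt, 21, bio, 7, 2790)}.
π[eid, salary, dept]: project onto (eid, salary, dept) → {(1, 7570, fin), (1, 7900, fin), (1, 9170, fin), (28, 2790, bio), (28, 2790, k1), (28, 2790, p2), (28, 2790, x3)}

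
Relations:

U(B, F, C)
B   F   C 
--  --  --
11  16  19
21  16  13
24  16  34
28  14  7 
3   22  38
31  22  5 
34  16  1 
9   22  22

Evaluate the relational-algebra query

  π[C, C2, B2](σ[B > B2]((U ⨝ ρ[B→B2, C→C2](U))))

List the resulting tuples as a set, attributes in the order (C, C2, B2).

ρ[B→B2, C→C2]: schema becomes (B2, F, C2); tuples unchanged.
Natural join on F: {(11, 16, 19, 11, 19), (11, 16, 19, 21, 13), (11, 16, 19, 24, 34), (11, 16, 19, 34, 1), (21, 16, 13, 11, 19), (21, 16, 13, 21, 13), (21, 16, 13, 24, 34), (21, 16, 13, 34, 1), (24, 16, 34, 11, 19), (24, 16, 34, 21, 13), (24, 16, 34, 24, 34), (24, 16, 34, 34, 1), (28, 14, 7, 28, 7), (3, 22, 38, 3, 38), (3, 22, 38, 31, 5), (3, 22, 38, 9, 22), (31, 22, 5, 3, 38), (31, 22, 5, 31, 5), (31, 22, 5, 9, 22), (34, 16, 1, 11, 19), (34, 16, 1, 21, 13), (34, 16, 1, 24, 34), (34, 16, 1, 34, 1), (9, 22, 22, 3, 38), (9, 22, 22, 31, 5), (9, 22, 22, 9, 22)}
Filtering on B > B2 leaves {(21, 16, 13, 11, 19), (24, 16, 34, 11, 19), (24, 16, 34, 21, 13), (31, 22, 5, 3, 38), (31, 22, 5, 9, 22), (34, 16, 1, 11, 19), (34, 16, 1, 21, 13), (34, 16, 1, 24, 34), (9, 22, 22, 3, 38)}.
Projecting to C, C2, B2: {(1, 13, 21), (1, 19, 11), (1, 34, 24), (13, 19, 11), (22, 38, 3), (34, 13, 21), (34, 19, 11), (5, 22, 9), (5, 38, 3)}

{(1, 13, 21), (1, 19, 11), (1, 34, 24), (13, 19, 11), (22, 38, 3), (34, 13, 21), (34, 19, 11), (5, 22, 9), (5, 38, 3)}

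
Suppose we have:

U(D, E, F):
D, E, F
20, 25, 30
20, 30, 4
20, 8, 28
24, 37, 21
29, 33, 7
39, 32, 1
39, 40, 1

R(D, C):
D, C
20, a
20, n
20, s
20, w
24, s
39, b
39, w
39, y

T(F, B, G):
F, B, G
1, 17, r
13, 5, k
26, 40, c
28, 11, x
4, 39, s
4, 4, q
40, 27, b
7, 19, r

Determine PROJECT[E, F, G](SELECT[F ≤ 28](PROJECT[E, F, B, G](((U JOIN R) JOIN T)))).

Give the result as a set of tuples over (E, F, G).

U ⋈ R (natural join on D): {(20, 25, 30, a), (20, 25, 30, n), (20, 25, 30, s), (20, 25, 30, w), (20, 30, 4, a), (20, 30, 4, n), (20, 30, 4, s), (20, 30, 4, w), (20, 8, 28, a), (20, 8, 28, n), (20, 8, 28, s), (20, 8, 28, w), (24, 37, 21, s), (39, 32, 1, b), (39, 32, 1, w), (39, 32, 1, y), (39, 40, 1, b), (39, 40, 1, w), (39, 40, 1, y)}
(U JOIN R) ⋈ T (natural join on F): {(20, 30, 4, a, 39, s), (20, 30, 4, a, 4, q), (20, 30, 4, n, 39, s), (20, 30, 4, n, 4, q), (20, 30, 4, s, 39, s), (20, 30, 4, s, 4, q), (20, 30, 4, w, 39, s), (20, 30, 4, w, 4, q), (20, 8, 28, a, 11, x), (20, 8, 28, n, 11, x), (20, 8, 28, s, 11, x), (20, 8, 28, w, 11, x), (39, 32, 1, b, 17, r), (39, 32, 1, w, 17, r), (39, 32, 1, y, 17, r), (39, 40, 1, b, 17, r), (39, 40, 1, w, 17, r), (39, 40, 1, y, 17, r)}
π_{E, F, B, G} gives {(30, 4, 39, s), (30, 4, 4, q), (32, 1, 17, r), (40, 1, 17, r), (8, 28, 11, x)} (13 duplicate(s) eliminated).
Apply σ_{F ≤ 28}; surviving tuples: {(30, 4, 39, s), (30, 4, 4, q), (32, 1, 17, r), (40, 1, 17, r), (8, 28, 11, x)}
π_{E, F, G} gives {(30, 4, q), (30, 4, s), (32, 1, r), (40, 1, r), (8, 28, x)}.

{(30, 4, q), (30, 4, s), (32, 1, r), (40, 1, r), (8, 28, x)}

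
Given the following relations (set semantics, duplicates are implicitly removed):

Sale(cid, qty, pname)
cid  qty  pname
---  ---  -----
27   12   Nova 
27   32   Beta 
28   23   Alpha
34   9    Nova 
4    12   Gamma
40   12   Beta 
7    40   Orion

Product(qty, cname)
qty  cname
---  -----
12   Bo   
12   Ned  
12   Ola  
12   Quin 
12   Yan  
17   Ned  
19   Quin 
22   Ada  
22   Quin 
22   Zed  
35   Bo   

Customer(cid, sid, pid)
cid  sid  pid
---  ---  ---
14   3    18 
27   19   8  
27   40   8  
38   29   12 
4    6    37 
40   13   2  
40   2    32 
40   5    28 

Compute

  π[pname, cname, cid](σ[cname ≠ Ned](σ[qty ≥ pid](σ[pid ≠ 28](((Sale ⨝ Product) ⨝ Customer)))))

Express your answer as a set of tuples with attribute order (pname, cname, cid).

{(Beta, Bo, 40), (Beta, Ola, 40), (Beta, Quin, 40), (Beta, Yan, 40), (Nova, Bo, 27), (Nova, Ola, 27), (Nova, Quin, 27), (Nova, Yan, 27)}

Sale ⋈ Product (natural join on qty): {(27, 12, Nova, Bo), (27, 12, Nova, Ned), (27, 12, Nova, Ola), (27, 12, Nova, Quin), (27, 12, Nova, Yan), (4, 12, Gamma, Bo), (4, 12, Gamma, Ned), (4, 12, Gamma, Ola), (4, 12, Gamma, Quin), (4, 12, Gamma, Yan), (40, 12, Beta, Bo), (40, 12, Beta, Ned), (40, 12, Beta, Ola), (40, 12, Beta, Quin), (40, 12, Beta, Yan)}
(Sale ⨝ Product) ⋈ Customer (natural join on cid): {(27, 12, Nova, Bo, 19, 8), (27, 12, Nova, Bo, 40, 8), (27, 12, Nova, Ned, 19, 8), (27, 12, Nova, Ned, 40, 8), (27, 12, Nova, Ola, 19, 8), (27, 12, Nova, Ola, 40, 8), (27, 12, Nova, Quin, 19, 8), (27, 12, Nova, Quin, 40, 8), (27, 12, Nova, Yan, 19, 8), (27, 12, Nova, Yan, 40, 8), (4, 12, Gamma, Bo, 6, 37), (4, 12, Gamma, Ned, 6, 37), (4, 12, Gamma, Ola, 6, 37), (4, 12, Gamma, Quin, 6, 37), (4, 12, Gamma, Yan, 6, 37), (40, 12, Beta, Bo, 13, 2), (40, 12, Beta, Bo, 2, 32), (40, 12, Beta, Bo, 5, 28), (40, 12, Beta, Ned, 13, 2), (40, 12, Beta, Ned, 2, 32), (40, 12, Beta, Ned, 5, 28), (40, 12, Beta, Ola, 13, 2), (40, 12, Beta, Ola, 2, 32), (40, 12, Beta, Ola, 5, 28), (40, 12, Beta, Quin, 13, 2), (40, 12, Beta, Quin, 2, 32), (40, 12, Beta, Quin, 5, 28), (40, 12, Beta, Yan, 13, 2), (40, 12, Beta, Yan, 2, 32), (40, 12, Beta, Yan, 5, 28)}
σ[pid ≠ 28]: keep tuples satisfying pid ≠ 28 → {(27, 12, Nova, Bo, 19, 8), (27, 12, Nova, Bo, 40, 8), (27, 12, Nova, Ned, 19, 8), (27, 12, Nova, Ned, 40, 8), (27, 12, Nova, Ola, 19, 8), (27, 12, Nova, Ola, 40, 8), (27, 12, Nova, Quin, 19, 8), (27, 12, Nova, Quin, 40, 8), (27, 12, Nova, Yan, 19, 8), (27, 12, Nova, Yan, 40, 8), (4, 12, Gamma, Bo, 6, 37), (4, 12, Gamma, Ned, 6, 37), (4, 12, Gamma, Ola, 6, 37), (4, 12, Gamma, Quin, 6, 37), (4, 12, Gamma, Yan, 6, 37), (40, 12, Beta, Bo, 13, 2), (40, 12, Beta, Bo, 2, 32), (40, 12, Beta, Ned, 13, 2), (40, 12, Beta, Ned, 2, 32), (40, 12, Beta, Ola, 13, 2), (40, 12, Beta, Ola, 2, 32), (40, 12, Beta, Quin, 13, 2), (40, 12, Beta, Quin, 2, 32), (40, 12, Beta, Yan, 13, 2), (40, 12, Beta, Yan, 2, 32)}
σ[qty ≥ pid]: keep tuples satisfying qty ≥ pid → {(27, 12, Nova, Bo, 19, 8), (27, 12, Nova, Bo, 40, 8), (27, 12, Nova, Ned, 19, 8), (27, 12, Nova, Ned, 40, 8), (27, 12, Nova, Ola, 19, 8), (27, 12, Nova, Ola, 40, 8), (27, 12, Nova, Quin, 19, 8), (27, 12, Nova, Quin, 40, 8), (27, 12, Nova, Yan, 19, 8), (27, 12, Nova, Yan, 40, 8), (40, 12, Beta, Bo, 13, 2), (40, 12, Beta, Ned, 13, 2), (40, 12, Beta, Ola, 13, 2), (40, 12, Beta, Quin, 13, 2), (40, 12, Beta, Yan, 13, 2)}
σ[cname ≠ Ned]: keep tuples satisfying cname ≠ Ned → {(27, 12, Nova, Bo, 19, 8), (27, 12, Nova, Bo, 40, 8), (27, 12, Nova, Ola, 19, 8), (27, 12, Nova, Ola, 40, 8), (27, 12, Nova, Quin, 19, 8), (27, 12, Nova, Quin, 40, 8), (27, 12, Nova, Yan, 19, 8), (27, 12, Nova, Yan, 40, 8), (40, 12, Beta, Bo, 13, 2), (40, 12, Beta, Ola, 13, 2), (40, 12, Beta, Quin, 13, 2), (40, 12, Beta, Yan, 13, 2)}
Keep only column(s) pname, cname, cid (4 duplicate(s) eliminated): {(Beta, Bo, 40), (Beta, Ola, 40), (Beta, Quin, 40), (Beta, Yan, 40), (Nova, Bo, 27), (Nova, Ola, 27), (Nova, Quin, 27), (Nova, Yan, 27)}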